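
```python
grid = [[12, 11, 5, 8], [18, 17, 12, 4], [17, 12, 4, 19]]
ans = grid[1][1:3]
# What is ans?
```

grid[1] = [18, 17, 12, 4]. grid[1] has length 4. The slice grid[1][1:3] selects indices [1, 2] (1->17, 2->12), giving [17, 12].

[17, 12]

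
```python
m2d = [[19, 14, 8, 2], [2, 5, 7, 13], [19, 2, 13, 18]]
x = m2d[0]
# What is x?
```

m2d has 3 rows. Row 0 is [19, 14, 8, 2].

[19, 14, 8, 2]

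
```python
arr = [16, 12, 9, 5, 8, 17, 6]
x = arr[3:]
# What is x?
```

arr has length 7. The slice arr[3:] selects indices [3, 4, 5, 6] (3->5, 4->8, 5->17, 6->6), giving [5, 8, 17, 6].

[5, 8, 17, 6]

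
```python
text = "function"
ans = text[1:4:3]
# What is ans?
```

text has length 8. The slice text[1:4:3] selects indices [1] (1->'u'), giving 'u'.

'u'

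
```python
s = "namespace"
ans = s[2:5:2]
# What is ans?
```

s has length 9. The slice s[2:5:2] selects indices [2, 4] (2->'m', 4->'s'), giving 'ms'.

'ms'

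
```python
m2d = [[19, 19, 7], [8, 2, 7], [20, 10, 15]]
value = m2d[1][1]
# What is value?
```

m2d[1] = [8, 2, 7]. Taking column 1 of that row yields 2.

2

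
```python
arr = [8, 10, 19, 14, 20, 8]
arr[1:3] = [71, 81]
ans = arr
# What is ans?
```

arr starts as [8, 10, 19, 14, 20, 8] (length 6). The slice arr[1:3] covers indices [1, 2] with values [10, 19]. Replacing that slice with [71, 81] (same length) produces [8, 71, 81, 14, 20, 8].

[8, 71, 81, 14, 20, 8]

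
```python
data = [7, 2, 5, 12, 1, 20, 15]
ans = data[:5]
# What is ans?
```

data has length 7. The slice data[:5] selects indices [0, 1, 2, 3, 4] (0->7, 1->2, 2->5, 3->12, 4->1), giving [7, 2, 5, 12, 1].

[7, 2, 5, 12, 1]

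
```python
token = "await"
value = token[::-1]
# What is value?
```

token has length 5. The slice token[::-1] selects indices [4, 3, 2, 1, 0] (4->'t', 3->'i', 2->'a', 1->'w', 0->'a'), giving 'tiawa'.

'tiawa'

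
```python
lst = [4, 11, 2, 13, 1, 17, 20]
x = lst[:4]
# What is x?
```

lst has length 7. The slice lst[:4] selects indices [0, 1, 2, 3] (0->4, 1->11, 2->2, 3->13), giving [4, 11, 2, 13].

[4, 11, 2, 13]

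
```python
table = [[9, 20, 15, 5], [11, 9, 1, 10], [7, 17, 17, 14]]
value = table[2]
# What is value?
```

table has 3 rows. Row 2 is [7, 17, 17, 14].

[7, 17, 17, 14]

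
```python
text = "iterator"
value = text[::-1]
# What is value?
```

text has length 8. The slice text[::-1] selects indices [7, 6, 5, 4, 3, 2, 1, 0] (7->'r', 6->'o', 5->'t', 4->'a', 3->'r', 2->'e', 1->'t', 0->'i'), giving 'rotareti'.

'rotareti'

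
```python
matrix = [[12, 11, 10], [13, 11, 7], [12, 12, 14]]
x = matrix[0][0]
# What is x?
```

matrix[0] = [12, 11, 10]. Taking column 0 of that row yields 12.

12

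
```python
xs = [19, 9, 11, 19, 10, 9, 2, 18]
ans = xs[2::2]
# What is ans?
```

xs has length 8. The slice xs[2::2] selects indices [2, 4, 6] (2->11, 4->10, 6->2), giving [11, 10, 2].

[11, 10, 2]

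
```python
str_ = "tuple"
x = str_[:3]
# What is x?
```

str_ has length 5. The slice str_[:3] selects indices [0, 1, 2] (0->'t', 1->'u', 2->'p'), giving 'tup'.

'tup'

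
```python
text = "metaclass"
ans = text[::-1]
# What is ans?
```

text has length 9. The slice text[::-1] selects indices [8, 7, 6, 5, 4, 3, 2, 1, 0] (8->'s', 7->'s', 6->'a', 5->'l', 4->'c', 3->'a', 2->'t', 1->'e', 0->'m'), giving 'ssalcatem'.

'ssalcatem'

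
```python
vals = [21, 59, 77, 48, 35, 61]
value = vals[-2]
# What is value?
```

vals has length 6. Negative index -2 maps to positive index 6 + (-2) = 4. vals[4] = 35.

35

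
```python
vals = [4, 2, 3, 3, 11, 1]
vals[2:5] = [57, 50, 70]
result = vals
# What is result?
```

vals starts as [4, 2, 3, 3, 11, 1] (length 6). The slice vals[2:5] covers indices [2, 3, 4] with values [3, 3, 11]. Replacing that slice with [57, 50, 70] (same length) produces [4, 2, 57, 50, 70, 1].

[4, 2, 57, 50, 70, 1]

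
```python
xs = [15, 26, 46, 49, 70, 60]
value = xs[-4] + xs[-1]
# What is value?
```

xs has length 6. Negative index -4 maps to positive index 6 + (-4) = 2. xs[2] = 46.
xs has length 6. Negative index -1 maps to positive index 6 + (-1) = 5. xs[5] = 60.
Sum: 46 + 60 = 106.

106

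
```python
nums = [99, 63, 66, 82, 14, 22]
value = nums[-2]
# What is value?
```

nums has length 6. Negative index -2 maps to positive index 6 + (-2) = 4. nums[4] = 14.

14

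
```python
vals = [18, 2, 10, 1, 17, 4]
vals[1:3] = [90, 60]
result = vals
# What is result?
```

vals starts as [18, 2, 10, 1, 17, 4] (length 6). The slice vals[1:3] covers indices [1, 2] with values [2, 10]. Replacing that slice with [90, 60] (same length) produces [18, 90, 60, 1, 17, 4].

[18, 90, 60, 1, 17, 4]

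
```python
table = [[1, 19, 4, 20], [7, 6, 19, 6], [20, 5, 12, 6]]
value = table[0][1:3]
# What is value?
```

table[0] = [1, 19, 4, 20]. table[0] has length 4. The slice table[0][1:3] selects indices [1, 2] (1->19, 2->4), giving [19, 4].

[19, 4]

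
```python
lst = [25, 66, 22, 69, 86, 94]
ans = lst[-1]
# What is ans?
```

lst has length 6. Negative index -1 maps to positive index 6 + (-1) = 5. lst[5] = 94.

94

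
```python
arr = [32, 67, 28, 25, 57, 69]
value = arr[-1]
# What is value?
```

arr has length 6. Negative index -1 maps to positive index 6 + (-1) = 5. arr[5] = 69.

69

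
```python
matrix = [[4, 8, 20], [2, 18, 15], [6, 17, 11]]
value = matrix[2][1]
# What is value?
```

matrix[2] = [6, 17, 11]. Taking column 1 of that row yields 17.

17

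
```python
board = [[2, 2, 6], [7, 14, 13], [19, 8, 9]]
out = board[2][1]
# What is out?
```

board[2] = [19, 8, 9]. Taking column 1 of that row yields 8.

8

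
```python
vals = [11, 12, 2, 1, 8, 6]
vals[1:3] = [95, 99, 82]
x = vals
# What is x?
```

vals starts as [11, 12, 2, 1, 8, 6] (length 6). The slice vals[1:3] covers indices [1, 2] with values [12, 2]. Replacing that slice with [95, 99, 82] (different length) produces [11, 95, 99, 82, 1, 8, 6].

[11, 95, 99, 82, 1, 8, 6]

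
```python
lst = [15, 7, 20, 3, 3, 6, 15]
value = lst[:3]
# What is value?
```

lst has length 7. The slice lst[:3] selects indices [0, 1, 2] (0->15, 1->7, 2->20), giving [15, 7, 20].

[15, 7, 20]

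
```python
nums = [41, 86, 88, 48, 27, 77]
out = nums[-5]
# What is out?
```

nums has length 6. Negative index -5 maps to positive index 6 + (-5) = 1. nums[1] = 86.

86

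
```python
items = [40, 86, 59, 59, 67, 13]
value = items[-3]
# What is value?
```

items has length 6. Negative index -3 maps to positive index 6 + (-3) = 3. items[3] = 59.

59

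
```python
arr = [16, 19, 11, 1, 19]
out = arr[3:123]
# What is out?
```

arr has length 5. The slice arr[3:123] selects indices [3, 4] (3->1, 4->19), giving [1, 19].

[1, 19]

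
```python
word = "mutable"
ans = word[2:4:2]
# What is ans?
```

word has length 7. The slice word[2:4:2] selects indices [2] (2->'t'), giving 't'.

't'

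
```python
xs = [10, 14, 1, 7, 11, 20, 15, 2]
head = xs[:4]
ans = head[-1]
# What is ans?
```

xs has length 8. The slice xs[:4] selects indices [0, 1, 2, 3] (0->10, 1->14, 2->1, 3->7), giving [10, 14, 1, 7]. So head = [10, 14, 1, 7]. Then head[-1] = 7.

7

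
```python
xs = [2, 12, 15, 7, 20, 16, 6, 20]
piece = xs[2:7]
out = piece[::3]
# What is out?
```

xs has length 8. The slice xs[2:7] selects indices [2, 3, 4, 5, 6] (2->15, 3->7, 4->20, 5->16, 6->6), giving [15, 7, 20, 16, 6]. So piece = [15, 7, 20, 16, 6]. piece has length 5. The slice piece[::3] selects indices [0, 3] (0->15, 3->16), giving [15, 16].

[15, 16]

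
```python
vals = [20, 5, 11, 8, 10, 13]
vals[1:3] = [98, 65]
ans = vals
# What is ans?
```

vals starts as [20, 5, 11, 8, 10, 13] (length 6). The slice vals[1:3] covers indices [1, 2] with values [5, 11]. Replacing that slice with [98, 65] (same length) produces [20, 98, 65, 8, 10, 13].

[20, 98, 65, 8, 10, 13]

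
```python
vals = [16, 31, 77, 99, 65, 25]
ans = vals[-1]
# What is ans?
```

vals has length 6. Negative index -1 maps to positive index 6 + (-1) = 5. vals[5] = 25.

25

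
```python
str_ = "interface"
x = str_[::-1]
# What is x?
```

str_ has length 9. The slice str_[::-1] selects indices [8, 7, 6, 5, 4, 3, 2, 1, 0] (8->'e', 7->'c', 6->'a', 5->'f', 4->'r', 3->'e', 2->'t', 1->'n', 0->'i'), giving 'ecafretni'.

'ecafretni'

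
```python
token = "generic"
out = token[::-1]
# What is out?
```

token has length 7. The slice token[::-1] selects indices [6, 5, 4, 3, 2, 1, 0] (6->'c', 5->'i', 4->'r', 3->'e', 2->'n', 1->'e', 0->'g'), giving 'cireneg'.

'cireneg'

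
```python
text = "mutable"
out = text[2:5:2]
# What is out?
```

text has length 7. The slice text[2:5:2] selects indices [2, 4] (2->'t', 4->'b'), giving 'tb'.

'tb'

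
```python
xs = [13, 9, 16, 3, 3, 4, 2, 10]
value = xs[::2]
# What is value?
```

xs has length 8. The slice xs[::2] selects indices [0, 2, 4, 6] (0->13, 2->16, 4->3, 6->2), giving [13, 16, 3, 2].

[13, 16, 3, 2]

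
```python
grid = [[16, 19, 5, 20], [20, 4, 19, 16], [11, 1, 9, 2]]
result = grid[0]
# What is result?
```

grid has 3 rows. Row 0 is [16, 19, 5, 20].

[16, 19, 5, 20]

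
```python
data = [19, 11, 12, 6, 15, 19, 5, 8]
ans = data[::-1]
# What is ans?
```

data has length 8. The slice data[::-1] selects indices [7, 6, 5, 4, 3, 2, 1, 0] (7->8, 6->5, 5->19, 4->15, 3->6, 2->12, 1->11, 0->19), giving [8, 5, 19, 15, 6, 12, 11, 19].

[8, 5, 19, 15, 6, 12, 11, 19]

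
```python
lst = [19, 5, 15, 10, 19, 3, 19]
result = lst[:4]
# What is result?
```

lst has length 7. The slice lst[:4] selects indices [0, 1, 2, 3] (0->19, 1->5, 2->15, 3->10), giving [19, 5, 15, 10].

[19, 5, 15, 10]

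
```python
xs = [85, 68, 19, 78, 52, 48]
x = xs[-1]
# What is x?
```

xs has length 6. Negative index -1 maps to positive index 6 + (-1) = 5. xs[5] = 48.

48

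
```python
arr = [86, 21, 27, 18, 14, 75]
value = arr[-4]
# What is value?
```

arr has length 6. Negative index -4 maps to positive index 6 + (-4) = 2. arr[2] = 27.

27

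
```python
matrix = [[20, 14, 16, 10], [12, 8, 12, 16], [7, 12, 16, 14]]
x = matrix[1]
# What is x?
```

matrix has 3 rows. Row 1 is [12, 8, 12, 16].

[12, 8, 12, 16]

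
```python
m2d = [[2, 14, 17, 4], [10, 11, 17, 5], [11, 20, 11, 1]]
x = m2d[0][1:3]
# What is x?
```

m2d[0] = [2, 14, 17, 4]. m2d[0] has length 4. The slice m2d[0][1:3] selects indices [1, 2] (1->14, 2->17), giving [14, 17].

[14, 17]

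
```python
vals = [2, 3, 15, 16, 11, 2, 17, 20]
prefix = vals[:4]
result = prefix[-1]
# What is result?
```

vals has length 8. The slice vals[:4] selects indices [0, 1, 2, 3] (0->2, 1->3, 2->15, 3->16), giving [2, 3, 15, 16]. So prefix = [2, 3, 15, 16]. Then prefix[-1] = 16.

16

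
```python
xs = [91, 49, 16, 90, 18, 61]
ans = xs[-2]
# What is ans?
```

xs has length 6. Negative index -2 maps to positive index 6 + (-2) = 4. xs[4] = 18.

18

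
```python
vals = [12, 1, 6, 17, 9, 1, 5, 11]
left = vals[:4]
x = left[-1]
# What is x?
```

vals has length 8. The slice vals[:4] selects indices [0, 1, 2, 3] (0->12, 1->1, 2->6, 3->17), giving [12, 1, 6, 17]. So left = [12, 1, 6, 17]. Then left[-1] = 17.

17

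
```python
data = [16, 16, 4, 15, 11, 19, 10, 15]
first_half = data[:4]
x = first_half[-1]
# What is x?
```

data has length 8. The slice data[:4] selects indices [0, 1, 2, 3] (0->16, 1->16, 2->4, 3->15), giving [16, 16, 4, 15]. So first_half = [16, 16, 4, 15]. Then first_half[-1] = 15.

15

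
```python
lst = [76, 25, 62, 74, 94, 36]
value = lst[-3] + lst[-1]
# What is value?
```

lst has length 6. Negative index -3 maps to positive index 6 + (-3) = 3. lst[3] = 74.
lst has length 6. Negative index -1 maps to positive index 6 + (-1) = 5. lst[5] = 36.
Sum: 74 + 36 = 110.

110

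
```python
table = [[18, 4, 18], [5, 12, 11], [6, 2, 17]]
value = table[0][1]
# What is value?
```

table[0] = [18, 4, 18]. Taking column 1 of that row yields 4.

4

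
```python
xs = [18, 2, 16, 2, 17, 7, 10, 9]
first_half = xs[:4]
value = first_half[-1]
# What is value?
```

xs has length 8. The slice xs[:4] selects indices [0, 1, 2, 3] (0->18, 1->2, 2->16, 3->2), giving [18, 2, 16, 2]. So first_half = [18, 2, 16, 2]. Then first_half[-1] = 2.

2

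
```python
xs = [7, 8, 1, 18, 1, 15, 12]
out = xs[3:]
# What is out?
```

xs has length 7. The slice xs[3:] selects indices [3, 4, 5, 6] (3->18, 4->1, 5->15, 6->12), giving [18, 1, 15, 12].

[18, 1, 15, 12]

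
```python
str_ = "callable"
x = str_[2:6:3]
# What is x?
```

str_ has length 8. The slice str_[2:6:3] selects indices [2, 5] (2->'l', 5->'b'), giving 'lb'.

'lb'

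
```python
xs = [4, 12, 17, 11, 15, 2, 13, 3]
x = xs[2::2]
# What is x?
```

xs has length 8. The slice xs[2::2] selects indices [2, 4, 6] (2->17, 4->15, 6->13), giving [17, 15, 13].

[17, 15, 13]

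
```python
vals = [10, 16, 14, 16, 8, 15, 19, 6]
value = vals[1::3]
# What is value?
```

vals has length 8. The slice vals[1::3] selects indices [1, 4, 7] (1->16, 4->8, 7->6), giving [16, 8, 6].

[16, 8, 6]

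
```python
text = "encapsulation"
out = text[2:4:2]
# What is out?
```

text has length 13. The slice text[2:4:2] selects indices [2] (2->'c'), giving 'c'.

'c'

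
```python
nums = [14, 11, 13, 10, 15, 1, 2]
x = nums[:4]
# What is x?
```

nums has length 7. The slice nums[:4] selects indices [0, 1, 2, 3] (0->14, 1->11, 2->13, 3->10), giving [14, 11, 13, 10].

[14, 11, 13, 10]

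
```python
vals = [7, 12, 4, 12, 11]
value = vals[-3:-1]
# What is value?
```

vals has length 5. The slice vals[-3:-1] selects indices [2, 3] (2->4, 3->12), giving [4, 12].

[4, 12]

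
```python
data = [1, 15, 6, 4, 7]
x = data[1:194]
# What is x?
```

data has length 5. The slice data[1:194] selects indices [1, 2, 3, 4] (1->15, 2->6, 3->4, 4->7), giving [15, 6, 4, 7].

[15, 6, 4, 7]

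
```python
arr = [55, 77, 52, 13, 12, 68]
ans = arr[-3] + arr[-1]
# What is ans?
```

arr has length 6. Negative index -3 maps to positive index 6 + (-3) = 3. arr[3] = 13.
arr has length 6. Negative index -1 maps to positive index 6 + (-1) = 5. arr[5] = 68.
Sum: 13 + 68 = 81.

81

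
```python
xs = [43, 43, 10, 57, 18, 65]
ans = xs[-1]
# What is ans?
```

xs has length 6. Negative index -1 maps to positive index 6 + (-1) = 5. xs[5] = 65.

65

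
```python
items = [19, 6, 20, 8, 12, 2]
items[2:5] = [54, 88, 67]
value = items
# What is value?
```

items starts as [19, 6, 20, 8, 12, 2] (length 6). The slice items[2:5] covers indices [2, 3, 4] with values [20, 8, 12]. Replacing that slice with [54, 88, 67] (same length) produces [19, 6, 54, 88, 67, 2].

[19, 6, 54, 88, 67, 2]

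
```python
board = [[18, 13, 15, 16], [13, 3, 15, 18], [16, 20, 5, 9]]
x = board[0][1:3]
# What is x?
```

board[0] = [18, 13, 15, 16]. board[0] has length 4. The slice board[0][1:3] selects indices [1, 2] (1->13, 2->15), giving [13, 15].

[13, 15]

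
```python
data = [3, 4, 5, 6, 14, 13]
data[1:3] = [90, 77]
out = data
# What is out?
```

data starts as [3, 4, 5, 6, 14, 13] (length 6). The slice data[1:3] covers indices [1, 2] with values [4, 5]. Replacing that slice with [90, 77] (same length) produces [3, 90, 77, 6, 14, 13].

[3, 90, 77, 6, 14, 13]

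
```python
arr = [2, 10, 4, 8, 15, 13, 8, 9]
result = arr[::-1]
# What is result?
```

arr has length 8. The slice arr[::-1] selects indices [7, 6, 5, 4, 3, 2, 1, 0] (7->9, 6->8, 5->13, 4->15, 3->8, 2->4, 1->10, 0->2), giving [9, 8, 13, 15, 8, 4, 10, 2].

[9, 8, 13, 15, 8, 4, 10, 2]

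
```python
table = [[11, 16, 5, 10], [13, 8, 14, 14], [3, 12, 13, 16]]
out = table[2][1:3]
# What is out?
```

table[2] = [3, 12, 13, 16]. table[2] has length 4. The slice table[2][1:3] selects indices [1, 2] (1->12, 2->13), giving [12, 13].

[12, 13]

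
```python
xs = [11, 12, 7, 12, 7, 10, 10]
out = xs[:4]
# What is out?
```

xs has length 7. The slice xs[:4] selects indices [0, 1, 2, 3] (0->11, 1->12, 2->7, 3->12), giving [11, 12, 7, 12].

[11, 12, 7, 12]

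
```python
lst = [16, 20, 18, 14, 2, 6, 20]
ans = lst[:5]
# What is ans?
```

lst has length 7. The slice lst[:5] selects indices [0, 1, 2, 3, 4] (0->16, 1->20, 2->18, 3->14, 4->2), giving [16, 20, 18, 14, 2].

[16, 20, 18, 14, 2]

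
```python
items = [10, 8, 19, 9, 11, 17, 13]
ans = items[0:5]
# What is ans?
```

items has length 7. The slice items[0:5] selects indices [0, 1, 2, 3, 4] (0->10, 1->8, 2->19, 3->9, 4->11), giving [10, 8, 19, 9, 11].

[10, 8, 19, 9, 11]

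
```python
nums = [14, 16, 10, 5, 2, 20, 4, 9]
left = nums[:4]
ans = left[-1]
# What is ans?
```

nums has length 8. The slice nums[:4] selects indices [0, 1, 2, 3] (0->14, 1->16, 2->10, 3->5), giving [14, 16, 10, 5]. So left = [14, 16, 10, 5]. Then left[-1] = 5.

5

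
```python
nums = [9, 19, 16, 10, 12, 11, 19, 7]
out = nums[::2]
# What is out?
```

nums has length 8. The slice nums[::2] selects indices [0, 2, 4, 6] (0->9, 2->16, 4->12, 6->19), giving [9, 16, 12, 19].

[9, 16, 12, 19]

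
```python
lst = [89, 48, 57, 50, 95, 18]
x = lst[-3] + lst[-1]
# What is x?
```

lst has length 6. Negative index -3 maps to positive index 6 + (-3) = 3. lst[3] = 50.
lst has length 6. Negative index -1 maps to positive index 6 + (-1) = 5. lst[5] = 18.
Sum: 50 + 18 = 68.

68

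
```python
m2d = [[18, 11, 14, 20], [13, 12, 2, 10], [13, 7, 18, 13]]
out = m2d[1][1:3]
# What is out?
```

m2d[1] = [13, 12, 2, 10]. m2d[1] has length 4. The slice m2d[1][1:3] selects indices [1, 2] (1->12, 2->2), giving [12, 2].

[12, 2]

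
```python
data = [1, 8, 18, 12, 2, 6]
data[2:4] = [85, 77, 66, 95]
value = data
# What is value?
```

data starts as [1, 8, 18, 12, 2, 6] (length 6). The slice data[2:4] covers indices [2, 3] with values [18, 12]. Replacing that slice with [85, 77, 66, 95] (different length) produces [1, 8, 85, 77, 66, 95, 2, 6].

[1, 8, 85, 77, 66, 95, 2, 6]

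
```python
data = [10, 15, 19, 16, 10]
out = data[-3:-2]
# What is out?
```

data has length 5. The slice data[-3:-2] selects indices [2] (2->19), giving [19].

[19]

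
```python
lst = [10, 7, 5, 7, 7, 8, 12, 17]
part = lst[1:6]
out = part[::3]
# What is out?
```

lst has length 8. The slice lst[1:6] selects indices [1, 2, 3, 4, 5] (1->7, 2->5, 3->7, 4->7, 5->8), giving [7, 5, 7, 7, 8]. So part = [7, 5, 7, 7, 8]. part has length 5. The slice part[::3] selects indices [0, 3] (0->7, 3->7), giving [7, 7].

[7, 7]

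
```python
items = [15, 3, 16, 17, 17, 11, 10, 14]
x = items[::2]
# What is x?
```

items has length 8. The slice items[::2] selects indices [0, 2, 4, 6] (0->15, 2->16, 4->17, 6->10), giving [15, 16, 17, 10].

[15, 16, 17, 10]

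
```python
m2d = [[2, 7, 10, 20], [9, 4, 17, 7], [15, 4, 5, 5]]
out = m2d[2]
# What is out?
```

m2d has 3 rows. Row 2 is [15, 4, 5, 5].

[15, 4, 5, 5]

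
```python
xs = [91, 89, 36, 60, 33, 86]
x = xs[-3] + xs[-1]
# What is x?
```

xs has length 6. Negative index -3 maps to positive index 6 + (-3) = 3. xs[3] = 60.
xs has length 6. Negative index -1 maps to positive index 6 + (-1) = 5. xs[5] = 86.
Sum: 60 + 86 = 146.

146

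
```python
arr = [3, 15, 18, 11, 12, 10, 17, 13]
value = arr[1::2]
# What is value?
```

arr has length 8. The slice arr[1::2] selects indices [1, 3, 5, 7] (1->15, 3->11, 5->10, 7->13), giving [15, 11, 10, 13].

[15, 11, 10, 13]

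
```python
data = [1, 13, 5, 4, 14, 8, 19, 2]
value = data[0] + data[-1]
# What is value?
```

data has length 8. data[0] = 1.
data has length 8. Negative index -1 maps to positive index 8 + (-1) = 7. data[7] = 2.
Sum: 1 + 2 = 3.

3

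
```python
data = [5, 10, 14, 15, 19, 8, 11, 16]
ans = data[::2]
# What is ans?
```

data has length 8. The slice data[::2] selects indices [0, 2, 4, 6] (0->5, 2->14, 4->19, 6->11), giving [5, 14, 19, 11].

[5, 14, 19, 11]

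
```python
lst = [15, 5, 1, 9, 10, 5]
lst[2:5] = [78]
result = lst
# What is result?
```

lst starts as [15, 5, 1, 9, 10, 5] (length 6). The slice lst[2:5] covers indices [2, 3, 4] with values [1, 9, 10]. Replacing that slice with [78] (different length) produces [15, 5, 78, 5].

[15, 5, 78, 5]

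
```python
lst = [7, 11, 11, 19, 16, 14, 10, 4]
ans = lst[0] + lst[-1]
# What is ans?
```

lst has length 8. lst[0] = 7.
lst has length 8. Negative index -1 maps to positive index 8 + (-1) = 7. lst[7] = 4.
Sum: 7 + 4 = 11.

11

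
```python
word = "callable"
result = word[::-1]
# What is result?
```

word has length 8. The slice word[::-1] selects indices [7, 6, 5, 4, 3, 2, 1, 0] (7->'e', 6->'l', 5->'b', 4->'a', 3->'l', 2->'l', 1->'a', 0->'c'), giving 'elballac'.

'elballac'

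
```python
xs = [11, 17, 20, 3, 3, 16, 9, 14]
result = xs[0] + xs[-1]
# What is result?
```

xs has length 8. xs[0] = 11.
xs has length 8. Negative index -1 maps to positive index 8 + (-1) = 7. xs[7] = 14.
Sum: 11 + 14 = 25.

25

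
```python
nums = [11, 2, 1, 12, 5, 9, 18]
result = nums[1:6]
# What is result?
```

nums has length 7. The slice nums[1:6] selects indices [1, 2, 3, 4, 5] (1->2, 2->1, 3->12, 4->5, 5->9), giving [2, 1, 12, 5, 9].

[2, 1, 12, 5, 9]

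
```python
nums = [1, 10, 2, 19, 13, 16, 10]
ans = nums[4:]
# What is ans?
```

nums has length 7. The slice nums[4:] selects indices [4, 5, 6] (4->13, 5->16, 6->10), giving [13, 16, 10].

[13, 16, 10]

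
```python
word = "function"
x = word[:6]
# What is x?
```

word has length 8. The slice word[:6] selects indices [0, 1, 2, 3, 4, 5] (0->'f', 1->'u', 2->'n', 3->'c', 4->'t', 5->'i'), giving 'functi'.

'functi'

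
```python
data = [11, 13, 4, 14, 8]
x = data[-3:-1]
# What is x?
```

data has length 5. The slice data[-3:-1] selects indices [2, 3] (2->4, 3->14), giving [4, 14].

[4, 14]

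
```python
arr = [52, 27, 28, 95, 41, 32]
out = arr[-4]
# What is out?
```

arr has length 6. Negative index -4 maps to positive index 6 + (-4) = 2. arr[2] = 28.

28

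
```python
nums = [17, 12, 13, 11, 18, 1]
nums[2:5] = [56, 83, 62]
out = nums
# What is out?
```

nums starts as [17, 12, 13, 11, 18, 1] (length 6). The slice nums[2:5] covers indices [2, 3, 4] with values [13, 11, 18]. Replacing that slice with [56, 83, 62] (same length) produces [17, 12, 56, 83, 62, 1].

[17, 12, 56, 83, 62, 1]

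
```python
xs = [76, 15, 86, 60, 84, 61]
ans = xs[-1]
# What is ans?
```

xs has length 6. Negative index -1 maps to positive index 6 + (-1) = 5. xs[5] = 61.

61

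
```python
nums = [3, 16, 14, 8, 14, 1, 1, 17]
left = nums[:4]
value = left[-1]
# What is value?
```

nums has length 8. The slice nums[:4] selects indices [0, 1, 2, 3] (0->3, 1->16, 2->14, 3->8), giving [3, 16, 14, 8]. So left = [3, 16, 14, 8]. Then left[-1] = 8.

8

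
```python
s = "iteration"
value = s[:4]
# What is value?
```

s has length 9. The slice s[:4] selects indices [0, 1, 2, 3] (0->'i', 1->'t', 2->'e', 3->'r'), giving 'iter'.

'iter'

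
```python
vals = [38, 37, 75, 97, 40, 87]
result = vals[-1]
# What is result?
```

vals has length 6. Negative index -1 maps to positive index 6 + (-1) = 5. vals[5] = 87.

87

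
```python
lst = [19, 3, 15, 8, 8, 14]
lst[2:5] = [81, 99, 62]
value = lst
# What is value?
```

lst starts as [19, 3, 15, 8, 8, 14] (length 6). The slice lst[2:5] covers indices [2, 3, 4] with values [15, 8, 8]. Replacing that slice with [81, 99, 62] (same length) produces [19, 3, 81, 99, 62, 14].

[19, 3, 81, 99, 62, 14]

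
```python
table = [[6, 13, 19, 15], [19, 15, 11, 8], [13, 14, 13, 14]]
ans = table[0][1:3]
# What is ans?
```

table[0] = [6, 13, 19, 15]. table[0] has length 4. The slice table[0][1:3] selects indices [1, 2] (1->13, 2->19), giving [13, 19].

[13, 19]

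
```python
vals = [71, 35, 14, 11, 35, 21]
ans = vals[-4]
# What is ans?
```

vals has length 6. Negative index -4 maps to positive index 6 + (-4) = 2. vals[2] = 14.

14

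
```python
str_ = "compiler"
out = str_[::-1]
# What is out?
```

str_ has length 8. The slice str_[::-1] selects indices [7, 6, 5, 4, 3, 2, 1, 0] (7->'r', 6->'e', 5->'l', 4->'i', 3->'p', 2->'m', 1->'o', 0->'c'), giving 'relipmoc'.

'relipmoc'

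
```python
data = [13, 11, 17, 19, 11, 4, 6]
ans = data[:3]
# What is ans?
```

data has length 7. The slice data[:3] selects indices [0, 1, 2] (0->13, 1->11, 2->17), giving [13, 11, 17].

[13, 11, 17]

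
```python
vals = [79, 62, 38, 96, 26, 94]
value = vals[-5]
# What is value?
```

vals has length 6. Negative index -5 maps to positive index 6 + (-5) = 1. vals[1] = 62.

62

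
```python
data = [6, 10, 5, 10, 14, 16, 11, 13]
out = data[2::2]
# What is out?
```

data has length 8. The slice data[2::2] selects indices [2, 4, 6] (2->5, 4->14, 6->11), giving [5, 14, 11].

[5, 14, 11]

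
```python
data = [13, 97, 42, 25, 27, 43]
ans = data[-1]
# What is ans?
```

data has length 6. Negative index -1 maps to positive index 6 + (-1) = 5. data[5] = 43.

43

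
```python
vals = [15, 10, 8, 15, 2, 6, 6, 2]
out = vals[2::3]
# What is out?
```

vals has length 8. The slice vals[2::3] selects indices [2, 5] (2->8, 5->6), giving [8, 6].

[8, 6]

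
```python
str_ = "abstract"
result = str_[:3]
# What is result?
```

str_ has length 8. The slice str_[:3] selects indices [0, 1, 2] (0->'a', 1->'b', 2->'s'), giving 'abs'.

'abs'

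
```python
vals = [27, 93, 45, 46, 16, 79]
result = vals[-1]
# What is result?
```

vals has length 6. Negative index -1 maps to positive index 6 + (-1) = 5. vals[5] = 79.

79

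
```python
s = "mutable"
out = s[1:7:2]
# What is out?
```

s has length 7. The slice s[1:7:2] selects indices [1, 3, 5] (1->'u', 3->'a', 5->'l'), giving 'ual'.

'ual'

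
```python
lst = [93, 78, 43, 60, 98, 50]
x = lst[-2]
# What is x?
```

lst has length 6. Negative index -2 maps to positive index 6 + (-2) = 4. lst[4] = 98.

98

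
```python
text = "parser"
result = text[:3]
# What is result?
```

text has length 6. The slice text[:3] selects indices [0, 1, 2] (0->'p', 1->'a', 2->'r'), giving 'par'.

'par'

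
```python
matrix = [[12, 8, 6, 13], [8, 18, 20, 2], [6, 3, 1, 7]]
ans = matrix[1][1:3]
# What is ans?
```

matrix[1] = [8, 18, 20, 2]. matrix[1] has length 4. The slice matrix[1][1:3] selects indices [1, 2] (1->18, 2->20), giving [18, 20].

[18, 20]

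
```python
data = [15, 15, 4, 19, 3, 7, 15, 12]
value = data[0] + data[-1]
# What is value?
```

data has length 8. data[0] = 15.
data has length 8. Negative index -1 maps to positive index 8 + (-1) = 7. data[7] = 12.
Sum: 15 + 12 = 27.

27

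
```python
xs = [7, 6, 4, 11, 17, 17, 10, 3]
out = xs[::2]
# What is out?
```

xs has length 8. The slice xs[::2] selects indices [0, 2, 4, 6] (0->7, 2->4, 4->17, 6->10), giving [7, 4, 17, 10].

[7, 4, 17, 10]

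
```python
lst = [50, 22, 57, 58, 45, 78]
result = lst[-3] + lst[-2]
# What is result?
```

lst has length 6. Negative index -3 maps to positive index 6 + (-3) = 3. lst[3] = 58.
lst has length 6. Negative index -2 maps to positive index 6 + (-2) = 4. lst[4] = 45.
Sum: 58 + 45 = 103.

103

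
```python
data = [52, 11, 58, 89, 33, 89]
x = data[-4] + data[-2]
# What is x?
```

data has length 6. Negative index -4 maps to positive index 6 + (-4) = 2. data[2] = 58.
data has length 6. Negative index -2 maps to positive index 6 + (-2) = 4. data[4] = 33.
Sum: 58 + 33 = 91.

91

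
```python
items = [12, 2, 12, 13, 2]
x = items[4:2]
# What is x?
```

items has length 5. The slice items[4:2] resolves to an empty index range, so the result is [].

[]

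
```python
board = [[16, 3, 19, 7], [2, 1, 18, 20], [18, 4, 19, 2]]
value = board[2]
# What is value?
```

board has 3 rows. Row 2 is [18, 4, 19, 2].

[18, 4, 19, 2]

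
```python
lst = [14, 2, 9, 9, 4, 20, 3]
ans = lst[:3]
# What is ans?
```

lst has length 7. The slice lst[:3] selects indices [0, 1, 2] (0->14, 1->2, 2->9), giving [14, 2, 9].

[14, 2, 9]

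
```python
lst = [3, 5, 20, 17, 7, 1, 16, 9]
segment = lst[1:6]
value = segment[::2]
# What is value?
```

lst has length 8. The slice lst[1:6] selects indices [1, 2, 3, 4, 5] (1->5, 2->20, 3->17, 4->7, 5->1), giving [5, 20, 17, 7, 1]. So segment = [5, 20, 17, 7, 1]. segment has length 5. The slice segment[::2] selects indices [0, 2, 4] (0->5, 2->17, 4->1), giving [5, 17, 1].

[5, 17, 1]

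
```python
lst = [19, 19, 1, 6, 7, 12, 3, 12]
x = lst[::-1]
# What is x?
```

lst has length 8. The slice lst[::-1] selects indices [7, 6, 5, 4, 3, 2, 1, 0] (7->12, 6->3, 5->12, 4->7, 3->6, 2->1, 1->19, 0->19), giving [12, 3, 12, 7, 6, 1, 19, 19].

[12, 3, 12, 7, 6, 1, 19, 19]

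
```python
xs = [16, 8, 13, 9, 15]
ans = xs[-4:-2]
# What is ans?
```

xs has length 5. The slice xs[-4:-2] selects indices [1, 2] (1->8, 2->13), giving [8, 13].

[8, 13]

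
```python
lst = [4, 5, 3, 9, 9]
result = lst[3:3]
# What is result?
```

lst has length 5. The slice lst[3:3] resolves to an empty index range, so the result is [].

[]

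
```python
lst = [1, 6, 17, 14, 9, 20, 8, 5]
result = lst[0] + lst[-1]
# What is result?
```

lst has length 8. lst[0] = 1.
lst has length 8. Negative index -1 maps to positive index 8 + (-1) = 7. lst[7] = 5.
Sum: 1 + 5 = 6.

6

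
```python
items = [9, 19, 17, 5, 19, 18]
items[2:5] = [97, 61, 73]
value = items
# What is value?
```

items starts as [9, 19, 17, 5, 19, 18] (length 6). The slice items[2:5] covers indices [2, 3, 4] with values [17, 5, 19]. Replacing that slice with [97, 61, 73] (same length) produces [9, 19, 97, 61, 73, 18].

[9, 19, 97, 61, 73, 18]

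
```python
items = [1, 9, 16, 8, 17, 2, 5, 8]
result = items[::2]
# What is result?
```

items has length 8. The slice items[::2] selects indices [0, 2, 4, 6] (0->1, 2->16, 4->17, 6->5), giving [1, 16, 17, 5].

[1, 16, 17, 5]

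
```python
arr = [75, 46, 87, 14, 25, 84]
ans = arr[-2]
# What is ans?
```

arr has length 6. Negative index -2 maps to positive index 6 + (-2) = 4. arr[4] = 25.

25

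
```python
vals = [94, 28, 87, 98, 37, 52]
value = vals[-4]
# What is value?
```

vals has length 6. Negative index -4 maps to positive index 6 + (-4) = 2. vals[2] = 87.

87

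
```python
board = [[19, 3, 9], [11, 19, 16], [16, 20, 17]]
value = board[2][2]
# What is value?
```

board[2] = [16, 20, 17]. Taking column 2 of that row yields 17.

17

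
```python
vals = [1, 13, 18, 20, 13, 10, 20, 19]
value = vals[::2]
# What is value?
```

vals has length 8. The slice vals[::2] selects indices [0, 2, 4, 6] (0->1, 2->18, 4->13, 6->20), giving [1, 18, 13, 20].

[1, 18, 13, 20]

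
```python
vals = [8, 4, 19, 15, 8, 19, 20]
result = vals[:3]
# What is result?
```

vals has length 7. The slice vals[:3] selects indices [0, 1, 2] (0->8, 1->4, 2->19), giving [8, 4, 19].

[8, 4, 19]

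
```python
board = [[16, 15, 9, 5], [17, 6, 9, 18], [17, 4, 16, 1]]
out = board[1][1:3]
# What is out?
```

board[1] = [17, 6, 9, 18]. board[1] has length 4. The slice board[1][1:3] selects indices [1, 2] (1->6, 2->9), giving [6, 9].

[6, 9]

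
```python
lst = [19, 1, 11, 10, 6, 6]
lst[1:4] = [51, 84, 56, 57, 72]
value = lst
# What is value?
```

lst starts as [19, 1, 11, 10, 6, 6] (length 6). The slice lst[1:4] covers indices [1, 2, 3] with values [1, 11, 10]. Replacing that slice with [51, 84, 56, 57, 72] (different length) produces [19, 51, 84, 56, 57, 72, 6, 6].

[19, 51, 84, 56, 57, 72, 6, 6]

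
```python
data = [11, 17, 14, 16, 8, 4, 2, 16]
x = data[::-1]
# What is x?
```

data has length 8. The slice data[::-1] selects indices [7, 6, 5, 4, 3, 2, 1, 0] (7->16, 6->2, 5->4, 4->8, 3->16, 2->14, 1->17, 0->11), giving [16, 2, 4, 8, 16, 14, 17, 11].

[16, 2, 4, 8, 16, 14, 17, 11]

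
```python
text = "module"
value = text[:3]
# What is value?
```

text has length 6. The slice text[:3] selects indices [0, 1, 2] (0->'m', 1->'o', 2->'d'), giving 'mod'.

'mod'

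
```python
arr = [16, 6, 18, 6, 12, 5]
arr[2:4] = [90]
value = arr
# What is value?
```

arr starts as [16, 6, 18, 6, 12, 5] (length 6). The slice arr[2:4] covers indices [2, 3] with values [18, 6]. Replacing that slice with [90] (different length) produces [16, 6, 90, 12, 5].

[16, 6, 90, 12, 5]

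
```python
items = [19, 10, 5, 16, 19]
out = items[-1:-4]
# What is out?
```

items has length 5. The slice items[-1:-4] resolves to an empty index range, so the result is [].

[]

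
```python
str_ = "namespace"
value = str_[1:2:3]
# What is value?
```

str_ has length 9. The slice str_[1:2:3] selects indices [1] (1->'a'), giving 'a'.

'a'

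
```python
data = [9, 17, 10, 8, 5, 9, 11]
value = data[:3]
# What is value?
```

data has length 7. The slice data[:3] selects indices [0, 1, 2] (0->9, 1->17, 2->10), giving [9, 17, 10].

[9, 17, 10]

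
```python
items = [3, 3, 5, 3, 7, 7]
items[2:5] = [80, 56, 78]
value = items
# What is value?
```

items starts as [3, 3, 5, 3, 7, 7] (length 6). The slice items[2:5] covers indices [2, 3, 4] with values [5, 3, 7]. Replacing that slice with [80, 56, 78] (same length) produces [3, 3, 80, 56, 78, 7].

[3, 3, 80, 56, 78, 7]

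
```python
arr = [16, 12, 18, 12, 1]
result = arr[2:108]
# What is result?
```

arr has length 5. The slice arr[2:108] selects indices [2, 3, 4] (2->18, 3->12, 4->1), giving [18, 12, 1].

[18, 12, 1]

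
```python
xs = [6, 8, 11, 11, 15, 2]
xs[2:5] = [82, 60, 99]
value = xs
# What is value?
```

xs starts as [6, 8, 11, 11, 15, 2] (length 6). The slice xs[2:5] covers indices [2, 3, 4] with values [11, 11, 15]. Replacing that slice with [82, 60, 99] (same length) produces [6, 8, 82, 60, 99, 2].

[6, 8, 82, 60, 99, 2]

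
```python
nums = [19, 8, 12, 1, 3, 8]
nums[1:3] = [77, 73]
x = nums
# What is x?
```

nums starts as [19, 8, 12, 1, 3, 8] (length 6). The slice nums[1:3] covers indices [1, 2] with values [8, 12]. Replacing that slice with [77, 73] (same length) produces [19, 77, 73, 1, 3, 8].

[19, 77, 73, 1, 3, 8]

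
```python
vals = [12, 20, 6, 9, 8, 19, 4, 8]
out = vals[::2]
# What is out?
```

vals has length 8. The slice vals[::2] selects indices [0, 2, 4, 6] (0->12, 2->6, 4->8, 6->4), giving [12, 6, 8, 4].

[12, 6, 8, 4]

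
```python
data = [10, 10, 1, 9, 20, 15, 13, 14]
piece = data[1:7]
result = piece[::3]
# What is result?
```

data has length 8. The slice data[1:7] selects indices [1, 2, 3, 4, 5, 6] (1->10, 2->1, 3->9, 4->20, 5->15, 6->13), giving [10, 1, 9, 20, 15, 13]. So piece = [10, 1, 9, 20, 15, 13]. piece has length 6. The slice piece[::3] selects indices [0, 3] (0->10, 3->20), giving [10, 20].

[10, 20]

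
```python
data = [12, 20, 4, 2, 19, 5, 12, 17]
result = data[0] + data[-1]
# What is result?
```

data has length 8. data[0] = 12.
data has length 8. Negative index -1 maps to positive index 8 + (-1) = 7. data[7] = 17.
Sum: 12 + 17 = 29.

29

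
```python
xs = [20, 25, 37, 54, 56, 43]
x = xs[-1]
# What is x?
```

xs has length 6. Negative index -1 maps to positive index 6 + (-1) = 5. xs[5] = 43.

43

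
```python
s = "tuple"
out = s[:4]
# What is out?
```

s has length 5. The slice s[:4] selects indices [0, 1, 2, 3] (0->'t', 1->'u', 2->'p', 3->'l'), giving 'tupl'.

'tupl'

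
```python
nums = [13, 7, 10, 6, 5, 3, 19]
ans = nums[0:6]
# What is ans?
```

nums has length 7. The slice nums[0:6] selects indices [0, 1, 2, 3, 4, 5] (0->13, 1->7, 2->10, 3->6, 4->5, 5->3), giving [13, 7, 10, 6, 5, 3].

[13, 7, 10, 6, 5, 3]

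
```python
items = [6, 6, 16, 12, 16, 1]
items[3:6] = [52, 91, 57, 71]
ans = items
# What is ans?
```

items starts as [6, 6, 16, 12, 16, 1] (length 6). The slice items[3:6] covers indices [3, 4, 5] with values [12, 16, 1]. Replacing that slice with [52, 91, 57, 71] (different length) produces [6, 6, 16, 52, 91, 57, 71].

[6, 6, 16, 52, 91, 57, 71]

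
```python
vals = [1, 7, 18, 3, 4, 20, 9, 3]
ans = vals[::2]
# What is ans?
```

vals has length 8. The slice vals[::2] selects indices [0, 2, 4, 6] (0->1, 2->18, 4->4, 6->9), giving [1, 18, 4, 9].

[1, 18, 4, 9]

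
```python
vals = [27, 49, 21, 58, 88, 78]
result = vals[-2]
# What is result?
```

vals has length 6. Negative index -2 maps to positive index 6 + (-2) = 4. vals[4] = 88.

88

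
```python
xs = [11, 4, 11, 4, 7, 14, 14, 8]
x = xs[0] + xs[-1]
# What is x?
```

xs has length 8. xs[0] = 11.
xs has length 8. Negative index -1 maps to positive index 8 + (-1) = 7. xs[7] = 8.
Sum: 11 + 8 = 19.

19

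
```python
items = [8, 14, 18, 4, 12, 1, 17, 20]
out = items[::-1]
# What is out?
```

items has length 8. The slice items[::-1] selects indices [7, 6, 5, 4, 3, 2, 1, 0] (7->20, 6->17, 5->1, 4->12, 3->4, 2->18, 1->14, 0->8), giving [20, 17, 1, 12, 4, 18, 14, 8].

[20, 17, 1, 12, 4, 18, 14, 8]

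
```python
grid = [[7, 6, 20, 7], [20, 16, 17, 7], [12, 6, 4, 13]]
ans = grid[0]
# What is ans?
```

grid has 3 rows. Row 0 is [7, 6, 20, 7].

[7, 6, 20, 7]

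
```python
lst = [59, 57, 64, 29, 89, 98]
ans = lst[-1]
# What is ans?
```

lst has length 6. Negative index -1 maps to positive index 6 + (-1) = 5. lst[5] = 98.

98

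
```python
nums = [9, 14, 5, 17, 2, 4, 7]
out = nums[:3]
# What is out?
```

nums has length 7. The slice nums[:3] selects indices [0, 1, 2] (0->9, 1->14, 2->5), giving [9, 14, 5].

[9, 14, 5]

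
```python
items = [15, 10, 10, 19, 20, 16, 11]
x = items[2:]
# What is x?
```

items has length 7. The slice items[2:] selects indices [2, 3, 4, 5, 6] (2->10, 3->19, 4->20, 5->16, 6->11), giving [10, 19, 20, 16, 11].

[10, 19, 20, 16, 11]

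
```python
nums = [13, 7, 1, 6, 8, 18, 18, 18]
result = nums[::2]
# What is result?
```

nums has length 8. The slice nums[::2] selects indices [0, 2, 4, 6] (0->13, 2->1, 4->8, 6->18), giving [13, 1, 8, 18].

[13, 1, 8, 18]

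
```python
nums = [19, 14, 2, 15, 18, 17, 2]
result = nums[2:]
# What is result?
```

nums has length 7. The slice nums[2:] selects indices [2, 3, 4, 5, 6] (2->2, 3->15, 4->18, 5->17, 6->2), giving [2, 15, 18, 17, 2].

[2, 15, 18, 17, 2]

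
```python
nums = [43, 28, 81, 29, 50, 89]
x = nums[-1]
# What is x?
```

nums has length 6. Negative index -1 maps to positive index 6 + (-1) = 5. nums[5] = 89.

89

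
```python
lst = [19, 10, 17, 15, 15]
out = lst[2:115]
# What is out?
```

lst has length 5. The slice lst[2:115] selects indices [2, 3, 4] (2->17, 3->15, 4->15), giving [17, 15, 15].

[17, 15, 15]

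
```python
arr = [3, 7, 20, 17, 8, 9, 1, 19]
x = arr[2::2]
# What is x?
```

arr has length 8. The slice arr[2::2] selects indices [2, 4, 6] (2->20, 4->8, 6->1), giving [20, 8, 1].

[20, 8, 1]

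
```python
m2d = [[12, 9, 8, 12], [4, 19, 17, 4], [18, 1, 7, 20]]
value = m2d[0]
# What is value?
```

m2d has 3 rows. Row 0 is [12, 9, 8, 12].

[12, 9, 8, 12]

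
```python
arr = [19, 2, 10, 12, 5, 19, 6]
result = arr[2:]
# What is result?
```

arr has length 7. The slice arr[2:] selects indices [2, 3, 4, 5, 6] (2->10, 3->12, 4->5, 5->19, 6->6), giving [10, 12, 5, 19, 6].

[10, 12, 5, 19, 6]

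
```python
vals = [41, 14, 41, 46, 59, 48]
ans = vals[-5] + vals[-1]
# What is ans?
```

vals has length 6. Negative index -5 maps to positive index 6 + (-5) = 1. vals[1] = 14.
vals has length 6. Negative index -1 maps to positive index 6 + (-1) = 5. vals[5] = 48.
Sum: 14 + 48 = 62.

62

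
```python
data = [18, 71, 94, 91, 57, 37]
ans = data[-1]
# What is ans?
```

data has length 6. Negative index -1 maps to positive index 6 + (-1) = 5. data[5] = 37.

37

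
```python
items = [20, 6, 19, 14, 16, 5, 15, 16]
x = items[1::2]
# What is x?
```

items has length 8. The slice items[1::2] selects indices [1, 3, 5, 7] (1->6, 3->14, 5->5, 7->16), giving [6, 14, 5, 16].

[6, 14, 5, 16]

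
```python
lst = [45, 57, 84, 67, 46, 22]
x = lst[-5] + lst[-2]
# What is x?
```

lst has length 6. Negative index -5 maps to positive index 6 + (-5) = 1. lst[1] = 57.
lst has length 6. Negative index -2 maps to positive index 6 + (-2) = 4. lst[4] = 46.
Sum: 57 + 46 = 103.

103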